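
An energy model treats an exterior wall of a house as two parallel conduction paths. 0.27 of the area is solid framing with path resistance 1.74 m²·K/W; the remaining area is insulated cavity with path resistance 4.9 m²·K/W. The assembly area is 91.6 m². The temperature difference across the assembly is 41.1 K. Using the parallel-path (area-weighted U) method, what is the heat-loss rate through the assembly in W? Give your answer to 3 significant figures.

U_eff = 0.73/4.9 + 0.27/1.74 = 0.149 + 0.1552 = 0.3042
R_eff = 1/U_eff = 3.288 m²·K/W
Q = 91.6 × 41.1 / 3.288 = 1145 W

1150 W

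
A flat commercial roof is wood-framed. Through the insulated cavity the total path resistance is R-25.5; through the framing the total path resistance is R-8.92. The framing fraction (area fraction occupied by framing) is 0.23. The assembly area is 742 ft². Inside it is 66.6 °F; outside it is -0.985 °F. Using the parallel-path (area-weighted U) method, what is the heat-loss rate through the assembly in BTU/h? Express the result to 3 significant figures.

2810 BTU/h

U_eff = 0.77/25.5 + 0.23/8.92 = 0.0302 + 0.02578 = 0.05598
R_eff = 1/U_eff = 17.86 ft²·°F·h/BTU
Q = 742 × (66.6 − (-0.985)) / 17.86 = 2807 BTU/h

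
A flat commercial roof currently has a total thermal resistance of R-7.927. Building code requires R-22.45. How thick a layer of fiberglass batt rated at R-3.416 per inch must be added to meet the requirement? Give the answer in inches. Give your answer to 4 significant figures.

ΔR = 22.45 − 7.927 = 14.523 ft²·°F·h/BTU
L = ΔR / (R/in) = 14.523/3.416 = 4.2515 in

4.251 in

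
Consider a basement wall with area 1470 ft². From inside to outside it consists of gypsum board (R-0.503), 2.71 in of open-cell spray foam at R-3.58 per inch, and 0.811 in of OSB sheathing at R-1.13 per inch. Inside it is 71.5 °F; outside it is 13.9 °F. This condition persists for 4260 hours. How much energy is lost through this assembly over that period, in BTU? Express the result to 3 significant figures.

2.71 × 3.58 = 9.702
0.811 × 1.13 = 0.9164
R_total = 0.503 + 9.702 + 0.9164 = 11.12 ft²·°F·h/BTU
Q = 1470 × (71.5 − 13.9) / 11.12 = 7614 BTU/h
E = 7614 × 4260 = 32430000 BTU

32400000 BTU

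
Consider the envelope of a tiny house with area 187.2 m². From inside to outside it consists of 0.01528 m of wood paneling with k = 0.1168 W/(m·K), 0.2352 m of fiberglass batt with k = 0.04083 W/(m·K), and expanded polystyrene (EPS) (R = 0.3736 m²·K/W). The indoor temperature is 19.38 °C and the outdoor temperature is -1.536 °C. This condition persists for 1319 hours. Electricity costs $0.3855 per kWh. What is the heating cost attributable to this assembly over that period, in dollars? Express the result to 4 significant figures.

0.01528/0.1168 = 0.13082
0.2352/0.04083 = 5.7605
R_total = 0.13082 + 5.7605 + 0.3736 = 6.2649 m²·K/W
Q = 187.2 × (19.38 − (-1.536)) / 6.2649 = 624.99 W
E = 624.99 W × 1319 h / 1000 = 824.36 kWh
Cost = 824.36 × 0.3855 = $317.79

317.8 dollars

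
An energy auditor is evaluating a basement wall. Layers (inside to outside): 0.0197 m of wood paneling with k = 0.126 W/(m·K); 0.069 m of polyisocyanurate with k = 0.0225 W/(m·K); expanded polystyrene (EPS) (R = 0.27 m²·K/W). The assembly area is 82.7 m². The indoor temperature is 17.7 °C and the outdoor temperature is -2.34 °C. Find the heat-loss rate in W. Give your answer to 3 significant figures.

474 W

0.0197/0.126 = 0.1563
0.069/0.0225 = 3.067
R_total = 0.1563 + 3.067 + 0.27 = 3.493 m²·K/W
Q = A·ΔT/R = 82.7 × (17.7 − (-2.34)) / 3.493 = 474.5 W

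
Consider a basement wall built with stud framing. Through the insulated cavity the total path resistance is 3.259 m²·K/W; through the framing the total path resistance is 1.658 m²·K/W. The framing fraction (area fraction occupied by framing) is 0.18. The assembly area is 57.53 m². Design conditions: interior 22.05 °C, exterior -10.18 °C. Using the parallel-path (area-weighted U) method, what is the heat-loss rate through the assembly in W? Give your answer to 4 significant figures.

U_eff = 0.82/3.259 + 0.18/1.658 = 0.25161 + 0.10856 = 0.36018
R_eff = 1/U_eff = 2.7764 m²·K/W
Q = 57.53 × (22.05 − (-10.18)) / 2.7764 = 667.83 W

667.8 W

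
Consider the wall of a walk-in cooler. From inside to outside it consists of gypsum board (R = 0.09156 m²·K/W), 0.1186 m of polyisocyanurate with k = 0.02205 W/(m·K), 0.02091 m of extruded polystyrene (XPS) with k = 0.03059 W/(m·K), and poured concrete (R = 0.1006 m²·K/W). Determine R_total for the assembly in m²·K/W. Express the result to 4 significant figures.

0.1186/0.02205 = 5.3787
0.02091/0.03059 = 0.68356
R_total = 0.09156 + 5.3787 + 0.68356 + 0.1006 = 6.2544 m²·K/W

6.254 m²·K/W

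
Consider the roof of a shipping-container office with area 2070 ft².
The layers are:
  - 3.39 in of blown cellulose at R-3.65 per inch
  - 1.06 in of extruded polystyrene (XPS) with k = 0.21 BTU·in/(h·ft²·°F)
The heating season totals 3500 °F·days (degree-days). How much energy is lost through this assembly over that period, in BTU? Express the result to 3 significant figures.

9980000 BTU

3.39 × 3.65 = 12.37
1.06/0.21 = 5.048
R_total = 12.37 + 5.048 = 17.42 ft²·°F·h/BTU
E = A × HDD × 24 / R = 2070 × 3500 × 24 / 17.42 = 9981000 BTU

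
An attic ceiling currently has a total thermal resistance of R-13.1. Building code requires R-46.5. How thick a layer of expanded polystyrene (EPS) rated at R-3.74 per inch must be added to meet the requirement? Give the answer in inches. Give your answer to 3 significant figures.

ΔR = 46.5 − 13.1 = 33.4 ft²·°F·h/BTU
L = ΔR / (R/in) = 33.4/3.74 = 8.93 in

8.93 in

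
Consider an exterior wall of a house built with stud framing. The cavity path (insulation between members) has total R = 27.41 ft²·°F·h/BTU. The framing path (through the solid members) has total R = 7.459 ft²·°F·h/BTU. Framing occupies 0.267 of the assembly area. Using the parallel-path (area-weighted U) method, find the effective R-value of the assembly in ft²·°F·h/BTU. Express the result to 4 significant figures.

15.99 ft²·°F·h/BTU

U_eff = 0.733/27.41 + 0.267/7.459 = 0.026742 + 0.035796 = 0.062538
R_eff = 1/U_eff = 15.99 ft²·°F·h/BTU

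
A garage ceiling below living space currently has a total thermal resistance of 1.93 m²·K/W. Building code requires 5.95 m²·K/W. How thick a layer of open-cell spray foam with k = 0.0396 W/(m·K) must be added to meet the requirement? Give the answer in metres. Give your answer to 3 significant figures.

0.159 m

ΔR = 5.95 − 1.93 = 4.02 m²·K/W
L = ΔR × k = 4.02 × 0.0396 = 0.1592 m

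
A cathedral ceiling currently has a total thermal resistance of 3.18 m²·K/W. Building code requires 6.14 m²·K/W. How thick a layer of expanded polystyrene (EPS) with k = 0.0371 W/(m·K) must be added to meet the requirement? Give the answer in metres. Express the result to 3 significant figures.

0.110 m

ΔR = 6.14 − 3.18 = 2.96 m²·K/W
L = ΔR × k = 2.96 × 0.0371 = 0.1098 m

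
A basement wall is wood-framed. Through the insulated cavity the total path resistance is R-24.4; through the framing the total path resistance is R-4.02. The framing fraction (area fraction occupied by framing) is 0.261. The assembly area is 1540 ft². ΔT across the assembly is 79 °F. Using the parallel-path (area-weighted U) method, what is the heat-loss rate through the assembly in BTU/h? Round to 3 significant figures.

U_eff = 0.739/24.4 + 0.261/4.02 = 0.03029 + 0.06493 = 0.09521
R_eff = 1/U_eff = 10.5 ft²·°F·h/BTU
Q = 1540 × 79 / 10.5 = 11580 BTU/h

11600 BTU/h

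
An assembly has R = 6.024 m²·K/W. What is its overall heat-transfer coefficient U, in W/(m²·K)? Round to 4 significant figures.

U = 1/R = 1/6.024 = 0.166

0.1660 W/(m²·K)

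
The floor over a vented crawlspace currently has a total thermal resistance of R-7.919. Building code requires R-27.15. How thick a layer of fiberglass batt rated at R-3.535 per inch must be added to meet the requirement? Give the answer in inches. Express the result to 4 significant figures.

ΔR = 27.15 − 7.919 = 19.231 ft²·°F·h/BTU
L = ΔR / (R/in) = 19.231/3.535 = 5.4402 in

5.440 in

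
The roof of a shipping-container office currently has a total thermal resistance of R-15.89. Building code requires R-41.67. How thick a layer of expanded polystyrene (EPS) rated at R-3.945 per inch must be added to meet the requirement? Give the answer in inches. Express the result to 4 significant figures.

ΔR = 41.67 − 15.89 = 25.78 ft²·°F·h/BTU
L = ΔR / (R/in) = 25.78/3.945 = 6.5349 in

6.535 in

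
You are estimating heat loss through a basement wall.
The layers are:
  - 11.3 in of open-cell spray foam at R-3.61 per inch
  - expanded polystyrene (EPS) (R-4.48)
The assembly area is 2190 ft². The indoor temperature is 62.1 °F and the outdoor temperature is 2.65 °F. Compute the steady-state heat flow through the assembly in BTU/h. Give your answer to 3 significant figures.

2880 BTU/h

11.3 × 3.61 = 40.79
R_total = 40.79 + 4.48 = 45.27 ft²·°F·h/BTU
Q = A·ΔT/R = 2190 × (62.1 − 2.65) / 45.27 = 2876 BTU/h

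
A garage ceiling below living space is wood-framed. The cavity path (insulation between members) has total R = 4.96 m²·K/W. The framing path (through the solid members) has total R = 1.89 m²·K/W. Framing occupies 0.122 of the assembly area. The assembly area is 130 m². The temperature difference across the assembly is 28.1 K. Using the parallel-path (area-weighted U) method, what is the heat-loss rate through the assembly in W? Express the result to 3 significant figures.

U_eff = 0.878/4.96 + 0.122/1.89 = 0.177 + 0.06455 = 0.2416
R_eff = 1/U_eff = 4.14 m²·K/W
Q = 130 × 28.1 / 4.14 = 882.4 W

882 W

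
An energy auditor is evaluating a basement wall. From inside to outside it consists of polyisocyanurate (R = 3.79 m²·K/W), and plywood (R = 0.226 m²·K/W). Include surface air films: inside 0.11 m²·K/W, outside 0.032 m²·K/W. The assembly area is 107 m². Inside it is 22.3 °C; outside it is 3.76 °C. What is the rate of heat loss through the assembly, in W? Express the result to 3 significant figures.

477 W

R_total = 0.11 + 3.79 + 0.226 + 0.032 = 4.158 m²·K/W
Q = A·ΔT/R = 107 × (22.3 − 3.76) / 4.158 = 477.1 W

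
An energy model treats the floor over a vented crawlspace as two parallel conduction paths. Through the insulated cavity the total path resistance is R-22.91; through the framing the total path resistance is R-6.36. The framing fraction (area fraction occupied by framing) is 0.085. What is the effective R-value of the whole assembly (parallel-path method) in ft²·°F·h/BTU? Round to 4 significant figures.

U_eff = 0.915/22.91 + 0.085/6.36 = 0.039939 + 0.013365 = 0.053304
R_eff = 1/U_eff = 18.76 ft²·°F·h/BTU

18.76 ft²·°F·h/BTU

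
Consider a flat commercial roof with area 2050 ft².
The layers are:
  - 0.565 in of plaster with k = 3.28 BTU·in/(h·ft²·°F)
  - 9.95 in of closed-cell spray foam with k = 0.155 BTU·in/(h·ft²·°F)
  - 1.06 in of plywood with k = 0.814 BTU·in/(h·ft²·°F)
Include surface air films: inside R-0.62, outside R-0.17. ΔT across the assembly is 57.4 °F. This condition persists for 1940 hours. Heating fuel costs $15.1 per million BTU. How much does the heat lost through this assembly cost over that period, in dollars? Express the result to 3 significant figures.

0.565/3.28 = 0.1723
9.95/0.155 = 64.19
1.06/0.814 = 1.302
R_total = 0.62 + 0.1723 + 64.19 + 1.302 + 0.17 = 66.46 ft²·°F·h/BTU
Q = 2050 × 57.4 / 66.46 = 1771 BTU/h
E = 1771 × 1940 = 3435000 BTU
Cost = 3435000/10⁶ × 15.1 = $51.87

51.9 dollars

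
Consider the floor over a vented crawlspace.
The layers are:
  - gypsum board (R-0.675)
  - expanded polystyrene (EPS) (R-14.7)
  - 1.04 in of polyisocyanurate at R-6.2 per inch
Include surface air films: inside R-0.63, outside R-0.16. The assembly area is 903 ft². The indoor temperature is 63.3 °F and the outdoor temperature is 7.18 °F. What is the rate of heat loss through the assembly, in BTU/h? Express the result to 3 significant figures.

1.04 × 6.2 = 6.448
R_total = 0.63 + 0.675 + 14.7 + 6.448 + 0.16 = 22.61 ft²·°F·h/BTU
Q = A·ΔT/R = 903 × (63.3 − 7.18) / 22.61 = 2241 BTU/h

2240 BTU/h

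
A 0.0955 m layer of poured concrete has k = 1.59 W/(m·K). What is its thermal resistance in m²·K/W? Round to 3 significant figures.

0.0601 m²·K/W

R = L/k = 0.0955/1.59 = 0.06006 m²·K/W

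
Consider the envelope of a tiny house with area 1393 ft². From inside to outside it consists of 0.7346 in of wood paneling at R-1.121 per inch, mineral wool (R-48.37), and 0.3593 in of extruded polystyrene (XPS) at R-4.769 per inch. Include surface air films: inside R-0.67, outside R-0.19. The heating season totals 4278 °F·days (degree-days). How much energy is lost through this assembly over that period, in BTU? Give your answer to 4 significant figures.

0.7346 × 1.121 = 0.82349
0.3593 × 4.769 = 1.7135
R_total = 0.67 + 0.82349 + 48.37 + 1.7135 + 0.19 = 51.767 ft²·°F·h/BTU
E = A × HDD × 24 / R = 1393 × 4278 × 24 / 51.767 = 2762800 BTU

2763000 BTU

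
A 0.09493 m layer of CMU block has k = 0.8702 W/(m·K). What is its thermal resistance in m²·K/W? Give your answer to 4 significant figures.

R = L/k = 0.09493/0.8702 = 0.10909 m²·K/W

0.1091 m²·K/W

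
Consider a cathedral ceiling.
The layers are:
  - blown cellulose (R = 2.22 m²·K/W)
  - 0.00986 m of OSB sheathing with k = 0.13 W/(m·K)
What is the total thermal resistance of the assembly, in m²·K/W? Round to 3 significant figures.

0.00986/0.13 = 0.07585
R_total = 2.22 + 0.07585 = 2.296 m²·K/W

2.30 m²·K/W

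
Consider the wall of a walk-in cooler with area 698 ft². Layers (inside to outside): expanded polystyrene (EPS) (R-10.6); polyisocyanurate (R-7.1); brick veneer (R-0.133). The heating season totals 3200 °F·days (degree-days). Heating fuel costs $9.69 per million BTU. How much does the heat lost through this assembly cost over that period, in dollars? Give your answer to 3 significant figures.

R_total = 10.6 + 7.1 + 0.133 = 17.83 ft²·°F·h/BTU
E = A × HDD × 24 / R = 698 × 3200 × 24 / 17.83 = 3006000 BTU
Cost = 3006000/10⁶ × 9.69 = $29.13

29.1 dollars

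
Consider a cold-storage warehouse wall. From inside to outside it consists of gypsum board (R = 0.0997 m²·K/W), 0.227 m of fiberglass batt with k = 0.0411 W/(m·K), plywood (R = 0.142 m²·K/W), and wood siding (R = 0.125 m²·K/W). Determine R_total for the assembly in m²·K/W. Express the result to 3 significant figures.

0.227/0.0411 = 5.523
R_total = 0.0997 + 5.523 + 0.142 + 0.125 = 5.89 m²·K/W

5.89 m²·K/W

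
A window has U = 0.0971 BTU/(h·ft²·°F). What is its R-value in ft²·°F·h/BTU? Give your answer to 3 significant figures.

R = 1/U = 1/0.0971 = 10.3

10.3 ft²·°F·h/BTU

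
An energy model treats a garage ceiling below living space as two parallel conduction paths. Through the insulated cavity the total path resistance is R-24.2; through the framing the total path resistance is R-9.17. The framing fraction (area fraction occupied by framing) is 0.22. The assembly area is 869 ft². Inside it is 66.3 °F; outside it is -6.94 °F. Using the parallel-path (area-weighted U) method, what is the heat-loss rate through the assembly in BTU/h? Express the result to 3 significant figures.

U_eff = 0.78/24.2 + 0.22/9.17 = 0.03223 + 0.02399 = 0.05622
R_eff = 1/U_eff = 17.79 ft²·°F·h/BTU
Q = 869 × (66.3 − (-6.94)) / 17.79 = 3578 BTU/h

3580 BTU/h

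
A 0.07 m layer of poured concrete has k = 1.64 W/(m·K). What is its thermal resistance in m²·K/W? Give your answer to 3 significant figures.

R = L/k = 0.07/1.64 = 0.04268 m²·K/W

0.0427 m²·K/W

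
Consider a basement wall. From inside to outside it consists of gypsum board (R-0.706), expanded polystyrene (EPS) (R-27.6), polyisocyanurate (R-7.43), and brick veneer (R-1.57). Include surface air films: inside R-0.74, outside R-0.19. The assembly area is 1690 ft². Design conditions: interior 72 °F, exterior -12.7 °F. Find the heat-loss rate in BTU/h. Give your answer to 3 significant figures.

3740 BTU/h

R_total = 0.74 + 0.706 + 27.6 + 7.43 + 1.57 + 0.19 = 38.24 ft²·°F·h/BTU
Q = A·ΔT/R = 1690 × (72 − (-12.7)) / 38.24 = 3744 BTU/h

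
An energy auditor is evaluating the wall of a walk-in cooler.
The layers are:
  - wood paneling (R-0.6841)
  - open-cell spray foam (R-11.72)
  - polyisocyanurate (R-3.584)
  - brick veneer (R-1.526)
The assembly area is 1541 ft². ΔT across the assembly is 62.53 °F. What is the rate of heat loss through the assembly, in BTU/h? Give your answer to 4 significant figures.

5502 BTU/h

R_total = 0.6841 + 11.72 + 3.584 + 1.526 = 17.514 ft²·°F·h/BTU
Q = A·ΔT/R = 1541 × 62.53 / 17.514 = 5501.8 BTU/h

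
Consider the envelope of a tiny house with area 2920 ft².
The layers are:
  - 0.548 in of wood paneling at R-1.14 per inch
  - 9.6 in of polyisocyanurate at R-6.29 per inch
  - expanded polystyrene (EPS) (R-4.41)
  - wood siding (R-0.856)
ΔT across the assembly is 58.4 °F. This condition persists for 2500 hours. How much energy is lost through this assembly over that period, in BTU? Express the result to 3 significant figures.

0.548 × 1.14 = 0.6247
9.6 × 6.29 = 60.38
R_total = 0.6247 + 60.38 + 4.41 + 0.856 = 66.27 ft²·°F·h/BTU
Q = 2920 × 58.4 / 66.27 = 2573 BTU/h
E = 2573 × 2500 = 6433000 BTU

6430000 BTU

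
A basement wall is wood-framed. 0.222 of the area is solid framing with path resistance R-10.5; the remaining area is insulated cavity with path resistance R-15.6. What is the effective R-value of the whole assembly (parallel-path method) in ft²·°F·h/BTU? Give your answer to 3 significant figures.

14.1 ft²·°F·h/BTU

U_eff = 0.778/15.6 + 0.222/10.5 = 0.04987 + 0.02114 = 0.07101
R_eff = 1/U_eff = 14.08 ft²·°F·h/BTU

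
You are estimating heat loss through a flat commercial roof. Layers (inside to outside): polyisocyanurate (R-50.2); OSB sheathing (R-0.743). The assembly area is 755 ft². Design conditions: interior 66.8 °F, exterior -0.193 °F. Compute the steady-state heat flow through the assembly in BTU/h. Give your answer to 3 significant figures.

R_total = 50.2 + 0.743 = 50.94 ft²·°F·h/BTU
Q = A·ΔT/R = 755 × (66.8 − (-0.193)) / 50.94 = 992.9 BTU/h

993 BTU/h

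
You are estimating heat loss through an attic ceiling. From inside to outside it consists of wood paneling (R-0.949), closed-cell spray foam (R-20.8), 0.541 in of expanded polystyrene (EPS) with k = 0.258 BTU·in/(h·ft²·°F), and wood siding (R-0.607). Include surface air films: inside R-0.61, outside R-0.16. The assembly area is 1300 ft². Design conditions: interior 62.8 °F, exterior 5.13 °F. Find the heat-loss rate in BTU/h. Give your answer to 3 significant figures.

2970 BTU/h

0.541/0.258 = 2.097
R_total = 0.61 + 0.949 + 20.8 + 2.097 + 0.607 + 0.16 = 25.22 ft²·°F·h/BTU
Q = A·ΔT/R = 1300 × (62.8 − 5.13) / 25.22 = 2972 BTU/h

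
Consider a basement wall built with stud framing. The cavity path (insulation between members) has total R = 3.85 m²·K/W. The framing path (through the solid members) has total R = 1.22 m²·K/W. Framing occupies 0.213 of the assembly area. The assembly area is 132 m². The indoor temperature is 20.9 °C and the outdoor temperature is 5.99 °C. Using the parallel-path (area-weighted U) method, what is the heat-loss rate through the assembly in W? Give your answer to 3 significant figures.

746 W

U_eff = 0.787/3.85 + 0.213/1.22 = 0.2044 + 0.1746 = 0.379
R_eff = 1/U_eff = 2.638 m²·K/W
Q = 132 × (20.9 − 5.99) / 2.638 = 745.9 W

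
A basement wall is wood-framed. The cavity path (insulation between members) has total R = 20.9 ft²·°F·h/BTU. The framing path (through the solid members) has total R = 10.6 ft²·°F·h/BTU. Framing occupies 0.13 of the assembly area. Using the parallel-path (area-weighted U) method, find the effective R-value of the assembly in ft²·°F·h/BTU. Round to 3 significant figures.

18.6 ft²·°F·h/BTU

U_eff = 0.87/20.9 + 0.13/10.6 = 0.04163 + 0.01226 = 0.05389
R_eff = 1/U_eff = 18.56 ft²·°F·h/BTU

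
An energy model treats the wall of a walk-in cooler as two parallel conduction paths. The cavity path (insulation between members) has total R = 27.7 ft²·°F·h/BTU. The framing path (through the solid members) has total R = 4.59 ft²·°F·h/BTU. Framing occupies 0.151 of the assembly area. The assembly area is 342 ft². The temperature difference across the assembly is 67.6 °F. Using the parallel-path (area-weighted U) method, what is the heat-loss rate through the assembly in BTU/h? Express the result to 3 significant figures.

1470 BTU/h

U_eff = 0.849/27.7 + 0.151/4.59 = 0.03065 + 0.0329 = 0.06355
R_eff = 1/U_eff = 15.74 ft²·°F·h/BTU
Q = 342 × 67.6 / 15.74 = 1469 BTU/h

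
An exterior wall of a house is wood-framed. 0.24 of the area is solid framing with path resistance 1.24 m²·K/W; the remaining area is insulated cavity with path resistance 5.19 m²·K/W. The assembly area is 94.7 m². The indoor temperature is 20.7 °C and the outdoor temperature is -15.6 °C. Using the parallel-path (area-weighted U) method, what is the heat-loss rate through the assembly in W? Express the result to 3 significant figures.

U_eff = 0.76/5.19 + 0.24/1.24 = 0.1464 + 0.1935 = 0.34
R_eff = 1/U_eff = 2.941 m²·K/W
Q = 94.7 × (20.7 − (-15.6)) / 2.941 = 1169 W

1170 W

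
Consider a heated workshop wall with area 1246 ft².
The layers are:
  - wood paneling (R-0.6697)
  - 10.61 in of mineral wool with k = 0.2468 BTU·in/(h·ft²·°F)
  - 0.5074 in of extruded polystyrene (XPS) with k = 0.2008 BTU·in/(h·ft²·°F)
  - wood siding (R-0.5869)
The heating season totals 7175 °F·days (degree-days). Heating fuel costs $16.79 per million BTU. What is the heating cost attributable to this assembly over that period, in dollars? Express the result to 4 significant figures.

10.61/0.2468 = 42.99
0.5074/0.2008 = 2.5269
R_total = 0.6697 + 42.99 + 2.5269 + 0.5869 = 46.774 ft²·°F·h/BTU
E = A × HDD × 24 / R = 1246 × 7175 × 24 / 46.774 = 4587200 BTU
Cost = 4587200/10⁶ × 16.79 = $77.019

77.02 dollars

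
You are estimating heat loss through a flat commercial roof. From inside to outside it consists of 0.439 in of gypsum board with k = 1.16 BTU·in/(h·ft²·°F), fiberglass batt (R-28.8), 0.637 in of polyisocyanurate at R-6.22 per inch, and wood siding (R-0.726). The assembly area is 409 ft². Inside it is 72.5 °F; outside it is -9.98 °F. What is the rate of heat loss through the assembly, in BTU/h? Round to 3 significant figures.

0.439/1.16 = 0.3784
0.637 × 6.22 = 3.962
R_total = 0.3784 + 28.8 + 3.962 + 0.726 = 33.87 ft²·°F·h/BTU
Q = A·ΔT/R = 409 × (72.5 − (-9.98)) / 33.87 = 996.1 BTU/h

996 BTU/h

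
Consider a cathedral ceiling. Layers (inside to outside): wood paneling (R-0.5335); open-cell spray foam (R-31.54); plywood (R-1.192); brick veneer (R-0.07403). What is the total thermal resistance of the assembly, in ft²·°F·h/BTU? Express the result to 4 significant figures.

33.34 ft²·°F·h/BTU

R_total = 0.5335 + 31.54 + 1.192 + 0.07403 = 33.34 ft²·°F·h/BTU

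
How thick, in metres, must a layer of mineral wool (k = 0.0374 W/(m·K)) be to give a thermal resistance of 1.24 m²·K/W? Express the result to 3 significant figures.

0.0464 m

L = R·k = 1.24 × 0.0374 = 0.04638 m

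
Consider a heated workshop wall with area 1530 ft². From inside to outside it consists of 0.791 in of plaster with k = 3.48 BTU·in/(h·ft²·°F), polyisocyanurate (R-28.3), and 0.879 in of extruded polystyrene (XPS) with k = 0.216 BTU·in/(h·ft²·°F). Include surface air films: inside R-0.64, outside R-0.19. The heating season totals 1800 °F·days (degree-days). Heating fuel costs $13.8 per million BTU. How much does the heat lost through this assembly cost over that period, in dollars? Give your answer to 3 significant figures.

27.3 dollars

0.791/3.48 = 0.2273
0.879/0.216 = 4.069
R_total = 0.64 + 0.2273 + 28.3 + 4.069 + 0.19 = 33.43 ft²·°F·h/BTU
E = A × HDD × 24 / R = 1530 × 1800 × 24 / 33.43 = 1977000 BTU
Cost = 1977000/10⁶ × 13.8 = $27.29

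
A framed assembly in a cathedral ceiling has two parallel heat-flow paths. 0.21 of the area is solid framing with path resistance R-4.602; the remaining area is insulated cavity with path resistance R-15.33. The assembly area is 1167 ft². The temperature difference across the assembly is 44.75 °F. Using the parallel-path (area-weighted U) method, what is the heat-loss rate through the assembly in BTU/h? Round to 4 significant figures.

5074 BTU/h

U_eff = 0.79/15.33 + 0.21/4.602 = 0.051533 + 0.045632 = 0.097165
R_eff = 1/U_eff = 10.292 ft²·°F·h/BTU
Q = 1167 × 44.75 / 10.292 = 5074.3 BTU/h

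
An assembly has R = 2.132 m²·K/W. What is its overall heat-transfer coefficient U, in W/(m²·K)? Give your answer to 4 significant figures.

U = 1/R = 1/2.132 = 0.46904

0.4690 W/(m²·K)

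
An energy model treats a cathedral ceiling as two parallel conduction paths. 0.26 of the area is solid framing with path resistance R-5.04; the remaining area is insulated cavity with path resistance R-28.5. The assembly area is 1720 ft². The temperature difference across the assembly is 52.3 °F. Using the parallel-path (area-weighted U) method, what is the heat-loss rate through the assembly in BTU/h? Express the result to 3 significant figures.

6980 BTU/h

U_eff = 0.74/28.5 + 0.26/5.04 = 0.02596 + 0.05159 = 0.07755
R_eff = 1/U_eff = 12.89 ft²·°F·h/BTU
Q = 1720 × 52.3 / 12.89 = 6976 BTU/h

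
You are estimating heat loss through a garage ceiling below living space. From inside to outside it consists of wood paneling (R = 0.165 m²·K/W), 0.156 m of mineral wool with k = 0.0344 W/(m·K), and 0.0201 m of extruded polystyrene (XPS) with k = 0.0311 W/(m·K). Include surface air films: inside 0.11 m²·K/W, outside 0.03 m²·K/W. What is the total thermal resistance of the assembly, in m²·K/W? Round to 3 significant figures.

5.49 m²·K/W

0.156/0.0344 = 4.535
0.0201/0.0311 = 0.6463
R_total = 0.11 + 0.165 + 4.535 + 0.6463 + 0.03 = 5.486 m²·K/W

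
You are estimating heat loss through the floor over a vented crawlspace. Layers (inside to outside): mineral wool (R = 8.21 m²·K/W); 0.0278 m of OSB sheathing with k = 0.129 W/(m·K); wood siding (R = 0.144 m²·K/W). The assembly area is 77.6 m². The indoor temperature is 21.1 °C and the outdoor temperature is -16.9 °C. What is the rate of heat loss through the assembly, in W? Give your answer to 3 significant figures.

344 W

0.0278/0.129 = 0.2155
R_total = 8.21 + 0.2155 + 0.144 = 8.57 m²·K/W
Q = A·ΔT/R = 77.6 × (21.1 − (-16.9)) / 8.57 = 344.1 W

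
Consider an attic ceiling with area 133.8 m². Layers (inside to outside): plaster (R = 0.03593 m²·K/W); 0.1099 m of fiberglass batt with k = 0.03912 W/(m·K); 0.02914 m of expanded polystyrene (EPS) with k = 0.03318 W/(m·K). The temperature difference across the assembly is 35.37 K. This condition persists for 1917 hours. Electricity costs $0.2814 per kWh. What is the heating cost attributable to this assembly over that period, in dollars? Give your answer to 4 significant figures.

685.6 dollars

0.1099/0.03912 = 2.8093
0.02914/0.03318 = 0.87824
R_total = 0.03593 + 2.8093 + 0.87824 = 3.7235 m²·K/W
Q = 133.8 × 35.37 / 3.7235 = 1271 W
E = 1271 W × 1917 h / 1000 = 2436.5 kWh
Cost = 2436.5 × 0.2814 = $685.63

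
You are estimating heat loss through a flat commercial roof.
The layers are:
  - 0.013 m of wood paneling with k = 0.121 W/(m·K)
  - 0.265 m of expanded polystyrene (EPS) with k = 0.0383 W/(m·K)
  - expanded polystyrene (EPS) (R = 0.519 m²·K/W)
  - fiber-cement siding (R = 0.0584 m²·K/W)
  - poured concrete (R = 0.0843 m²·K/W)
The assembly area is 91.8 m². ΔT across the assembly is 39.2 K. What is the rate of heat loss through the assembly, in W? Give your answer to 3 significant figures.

468 W

0.013/0.121 = 0.1074
0.265/0.0383 = 6.919
R_total = 0.1074 + 6.919 + 0.519 + 0.0584 + 0.0843 = 7.688 m²·K/W
Q = A·ΔT/R = 91.8 × 39.2 / 7.688 = 468.1 W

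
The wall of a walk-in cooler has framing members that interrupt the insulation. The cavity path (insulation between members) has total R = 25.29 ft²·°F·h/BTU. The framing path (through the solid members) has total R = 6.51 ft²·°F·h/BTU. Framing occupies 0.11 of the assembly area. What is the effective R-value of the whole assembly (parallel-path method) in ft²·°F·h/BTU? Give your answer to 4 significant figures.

19.20 ft²·°F·h/BTU

U_eff = 0.89/25.29 + 0.11/6.51 = 0.035192 + 0.016897 = 0.052089
R_eff = 1/U_eff = 19.198 ft²·°F·h/BTU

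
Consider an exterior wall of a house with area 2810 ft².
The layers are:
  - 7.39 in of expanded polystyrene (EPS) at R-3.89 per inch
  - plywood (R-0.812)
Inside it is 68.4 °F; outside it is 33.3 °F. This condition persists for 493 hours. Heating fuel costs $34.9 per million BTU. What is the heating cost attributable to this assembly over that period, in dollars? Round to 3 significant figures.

7.39 × 3.89 = 28.75
R_total = 28.75 + 0.812 = 29.56 ft²·°F·h/BTU
Q = 2810 × (68.4 − 33.3) / 29.56 = 3337 BTU/h
E = 3337 × 493 = 1645000 BTU
Cost = 1645000/10⁶ × 34.9 = $57.41

57.4 dollars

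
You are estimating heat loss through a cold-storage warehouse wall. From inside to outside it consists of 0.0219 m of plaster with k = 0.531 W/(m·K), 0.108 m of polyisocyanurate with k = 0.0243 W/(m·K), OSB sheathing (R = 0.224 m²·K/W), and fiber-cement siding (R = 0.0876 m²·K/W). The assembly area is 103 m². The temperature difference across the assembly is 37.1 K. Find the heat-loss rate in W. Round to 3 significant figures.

797 W

0.0219/0.531 = 0.04124
0.108/0.0243 = 4.444
R_total = 0.04124 + 4.444 + 0.224 + 0.0876 = 4.797 m²·K/W
Q = A·ΔT/R = 103 × 37.1 / 4.797 = 796.6 W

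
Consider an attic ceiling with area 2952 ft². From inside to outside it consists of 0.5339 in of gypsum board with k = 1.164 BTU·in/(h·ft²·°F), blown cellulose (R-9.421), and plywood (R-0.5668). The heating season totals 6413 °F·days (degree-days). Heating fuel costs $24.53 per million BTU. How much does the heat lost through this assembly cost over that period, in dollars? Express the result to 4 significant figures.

1067 dollars

0.5339/1.164 = 0.45868
R_total = 0.45868 + 9.421 + 0.5668 = 10.446 ft²·°F·h/BTU
E = A × HDD × 24 / R = 2952 × 6413 × 24 / 10.446 = 43493000 BTU
Cost = 43493000/10⁶ × 24.53 = $1066.9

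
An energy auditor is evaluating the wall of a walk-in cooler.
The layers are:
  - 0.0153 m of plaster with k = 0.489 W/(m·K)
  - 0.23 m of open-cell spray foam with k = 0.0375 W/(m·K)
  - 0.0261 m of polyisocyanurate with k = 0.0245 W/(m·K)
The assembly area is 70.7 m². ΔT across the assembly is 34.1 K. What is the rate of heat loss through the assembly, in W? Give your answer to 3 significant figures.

0.0153/0.489 = 0.03129
0.23/0.0375 = 6.133
0.0261/0.0245 = 1.065
R_total = 0.03129 + 6.133 + 1.065 = 7.23 m²·K/W
Q = A·ΔT/R = 70.7 × 34.1 / 7.23 = 333.5 W

333 W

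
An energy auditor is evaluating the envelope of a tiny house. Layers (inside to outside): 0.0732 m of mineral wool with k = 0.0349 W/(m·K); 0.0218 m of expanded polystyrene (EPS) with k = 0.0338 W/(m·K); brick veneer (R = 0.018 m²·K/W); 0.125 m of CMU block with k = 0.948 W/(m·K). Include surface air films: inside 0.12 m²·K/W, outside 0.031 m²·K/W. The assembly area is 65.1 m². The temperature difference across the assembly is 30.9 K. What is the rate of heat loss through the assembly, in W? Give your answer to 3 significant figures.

661 W

0.0732/0.0349 = 2.097
0.0218/0.0338 = 0.645
0.125/0.948 = 0.1319
R_total = 0.12 + 2.097 + 0.645 + 0.018 + 0.1319 + 0.031 = 3.043 m²·K/W
Q = A·ΔT/R = 65.1 × 30.9 / 3.043 = 661 W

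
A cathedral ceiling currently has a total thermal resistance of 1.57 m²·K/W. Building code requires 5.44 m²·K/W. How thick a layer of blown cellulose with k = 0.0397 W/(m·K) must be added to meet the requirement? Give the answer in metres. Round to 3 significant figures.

0.154 m

ΔR = 5.44 − 1.57 = 3.87 m²·K/W
L = ΔR × k = 3.87 × 0.0397 = 0.1536 m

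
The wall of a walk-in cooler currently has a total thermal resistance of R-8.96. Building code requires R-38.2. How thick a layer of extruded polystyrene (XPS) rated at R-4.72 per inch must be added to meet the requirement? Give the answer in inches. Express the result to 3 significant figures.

ΔR = 38.2 − 8.96 = 29.24 ft²·°F·h/BTU
L = ΔR / (R/in) = 29.24/4.72 = 6.195 in

6.19 in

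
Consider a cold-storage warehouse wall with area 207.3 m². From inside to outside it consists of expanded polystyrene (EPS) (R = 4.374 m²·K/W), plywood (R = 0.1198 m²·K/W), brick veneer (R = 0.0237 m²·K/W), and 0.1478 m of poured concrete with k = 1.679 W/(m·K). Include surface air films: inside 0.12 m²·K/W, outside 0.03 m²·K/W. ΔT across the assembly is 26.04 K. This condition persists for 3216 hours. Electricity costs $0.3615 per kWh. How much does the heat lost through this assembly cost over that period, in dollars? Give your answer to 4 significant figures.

0.1478/1.679 = 0.088029
R_total = 0.12 + 4.374 + 0.1198 + 0.0237 + 0.088029 + 0.03 = 4.7555 m²·K/W
Q = 207.3 × 26.04 / 4.7555 = 1135.1 W
E = 1135.1 W × 3216 h / 1000 = 3650.5 kWh
Cost = 3650.5 × 0.3615 = $1319.7

1320 dollars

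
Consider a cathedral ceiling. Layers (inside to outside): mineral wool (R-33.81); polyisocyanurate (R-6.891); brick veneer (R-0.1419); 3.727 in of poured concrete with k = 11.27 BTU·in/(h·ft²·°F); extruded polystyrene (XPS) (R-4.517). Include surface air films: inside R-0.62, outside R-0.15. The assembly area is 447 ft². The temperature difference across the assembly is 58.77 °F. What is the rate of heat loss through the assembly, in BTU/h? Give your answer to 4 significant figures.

3.727/11.27 = 0.3307
R_total = 0.62 + 33.81 + 6.891 + 0.1419 + 0.3307 + 4.517 + 0.15 = 46.461 ft²·°F·h/BTU
Q = A·ΔT/R = 447 × 58.77 / 46.461 = 565.43 BTU/h

565.4 BTU/h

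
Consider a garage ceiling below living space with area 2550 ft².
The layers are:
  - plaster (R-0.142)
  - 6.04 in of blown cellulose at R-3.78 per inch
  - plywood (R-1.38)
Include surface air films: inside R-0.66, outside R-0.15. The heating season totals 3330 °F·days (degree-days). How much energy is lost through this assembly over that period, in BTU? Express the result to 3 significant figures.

6.04 × 3.78 = 22.83
R_total = 0.66 + 0.142 + 22.83 + 1.38 + 0.15 = 25.16 ft²·°F·h/BTU
E = A × HDD × 24 / R = 2550 × 3330 × 24 / 25.16 = 8099000 BTU

8100000 BTU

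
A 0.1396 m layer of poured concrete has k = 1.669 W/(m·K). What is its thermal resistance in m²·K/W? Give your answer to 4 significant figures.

0.08364 m²·K/W

R = L/k = 0.1396/1.669 = 0.083643 m²·K/W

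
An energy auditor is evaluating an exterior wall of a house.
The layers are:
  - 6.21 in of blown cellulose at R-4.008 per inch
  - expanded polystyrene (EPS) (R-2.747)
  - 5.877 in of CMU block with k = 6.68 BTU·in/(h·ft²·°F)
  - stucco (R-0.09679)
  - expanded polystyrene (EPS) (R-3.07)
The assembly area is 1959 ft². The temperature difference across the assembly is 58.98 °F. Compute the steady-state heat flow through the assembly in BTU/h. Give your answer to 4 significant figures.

6.21 × 4.008 = 24.89
5.877/6.68 = 0.87979
R_total = 24.89 + 2.747 + 0.87979 + 0.09679 + 3.07 = 31.683 ft²·°F·h/BTU
Q = A·ΔT/R = 1959 × 58.98 / 31.683 = 3646.8 BTU/h

3647 BTU/h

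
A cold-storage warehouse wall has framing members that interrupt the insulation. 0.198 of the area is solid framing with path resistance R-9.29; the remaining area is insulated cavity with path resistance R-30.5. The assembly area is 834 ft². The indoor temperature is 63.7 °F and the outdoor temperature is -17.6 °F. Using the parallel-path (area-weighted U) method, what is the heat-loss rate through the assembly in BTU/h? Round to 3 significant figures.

U_eff = 0.802/30.5 + 0.198/9.29 = 0.0263 + 0.02131 = 0.04761
R_eff = 1/U_eff = 21 ft²·°F·h/BTU
Q = 834 × (63.7 − (-17.6)) / 21 = 3228 BTU/h

3230 BTU/h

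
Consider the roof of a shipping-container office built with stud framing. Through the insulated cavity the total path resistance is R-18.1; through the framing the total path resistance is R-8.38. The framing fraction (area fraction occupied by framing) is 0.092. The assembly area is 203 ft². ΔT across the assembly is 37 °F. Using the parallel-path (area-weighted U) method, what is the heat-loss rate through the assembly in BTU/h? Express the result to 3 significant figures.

459 BTU/h

U_eff = 0.908/18.1 + 0.092/8.38 = 0.05017 + 0.01098 = 0.06114
R_eff = 1/U_eff = 16.35 ft²·°F·h/BTU
Q = 203 × 37 / 16.35 = 459.3 BTU/h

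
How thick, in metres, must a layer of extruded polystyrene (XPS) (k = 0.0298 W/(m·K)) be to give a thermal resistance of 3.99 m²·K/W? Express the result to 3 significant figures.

L = R·k = 3.99 × 0.0298 = 0.1189 m

0.119 m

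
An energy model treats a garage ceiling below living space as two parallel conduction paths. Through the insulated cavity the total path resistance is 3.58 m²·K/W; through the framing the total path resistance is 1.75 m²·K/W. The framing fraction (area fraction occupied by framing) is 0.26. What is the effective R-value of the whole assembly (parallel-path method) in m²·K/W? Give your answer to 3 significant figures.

U_eff = 0.74/3.58 + 0.26/1.75 = 0.2067 + 0.1486 = 0.3553
R_eff = 1/U_eff = 2.815 m²·K/W

2.81 m²·K/W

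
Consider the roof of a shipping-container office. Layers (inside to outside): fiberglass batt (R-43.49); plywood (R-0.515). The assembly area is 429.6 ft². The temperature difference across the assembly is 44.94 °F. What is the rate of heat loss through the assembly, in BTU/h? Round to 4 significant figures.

438.7 BTU/h

R_total = 43.49 + 0.515 = 44.005 ft²·°F·h/BTU
Q = A·ΔT/R = 429.6 × 44.94 / 44.005 = 438.73 BTU/h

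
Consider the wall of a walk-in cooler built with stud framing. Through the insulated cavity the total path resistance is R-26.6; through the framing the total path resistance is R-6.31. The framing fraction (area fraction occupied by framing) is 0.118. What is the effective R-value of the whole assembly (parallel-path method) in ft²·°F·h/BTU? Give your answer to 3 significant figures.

U_eff = 0.882/26.6 + 0.118/6.31 = 0.03316 + 0.0187 = 0.05186
R_eff = 1/U_eff = 19.28 ft²·°F·h/BTU

19.3 ft²·°F·h/BTU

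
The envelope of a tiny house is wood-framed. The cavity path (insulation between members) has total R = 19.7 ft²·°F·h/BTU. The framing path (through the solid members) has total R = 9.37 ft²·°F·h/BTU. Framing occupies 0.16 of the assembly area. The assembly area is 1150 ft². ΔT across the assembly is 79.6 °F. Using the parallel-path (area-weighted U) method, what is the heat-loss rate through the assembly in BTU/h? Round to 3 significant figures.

U_eff = 0.84/19.7 + 0.16/9.37 = 0.04264 + 0.01708 = 0.05972
R_eff = 1/U_eff = 16.75 ft²·°F·h/BTU
Q = 1150 × 79.6 / 16.75 = 5466 BTU/h

5470 BTU/h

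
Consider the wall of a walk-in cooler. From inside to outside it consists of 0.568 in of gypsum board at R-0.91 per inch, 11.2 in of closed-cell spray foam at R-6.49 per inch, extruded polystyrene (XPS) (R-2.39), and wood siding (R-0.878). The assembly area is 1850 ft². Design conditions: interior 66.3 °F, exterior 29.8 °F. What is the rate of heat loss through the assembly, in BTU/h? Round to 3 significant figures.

0.568 × 0.91 = 0.5169
11.2 × 6.49 = 72.69
R_total = 0.5169 + 72.69 + 2.39 + 0.878 = 76.47 ft²·°F·h/BTU
Q = A·ΔT/R = 1850 × (66.3 − 29.8) / 76.47 = 883 BTU/h

883 BTU/h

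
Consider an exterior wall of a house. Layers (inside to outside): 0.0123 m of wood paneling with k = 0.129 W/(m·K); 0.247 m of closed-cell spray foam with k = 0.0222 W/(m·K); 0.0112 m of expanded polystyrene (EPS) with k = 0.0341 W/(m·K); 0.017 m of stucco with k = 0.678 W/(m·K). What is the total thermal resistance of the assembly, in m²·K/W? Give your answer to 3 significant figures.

11.6 m²·K/W

0.0123/0.129 = 0.09535
0.247/0.0222 = 11.13
0.0112/0.0341 = 0.3284
0.017/0.678 = 0.02507
R_total = 0.09535 + 11.13 + 0.3284 + 0.02507 = 11.57 m²·K/W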